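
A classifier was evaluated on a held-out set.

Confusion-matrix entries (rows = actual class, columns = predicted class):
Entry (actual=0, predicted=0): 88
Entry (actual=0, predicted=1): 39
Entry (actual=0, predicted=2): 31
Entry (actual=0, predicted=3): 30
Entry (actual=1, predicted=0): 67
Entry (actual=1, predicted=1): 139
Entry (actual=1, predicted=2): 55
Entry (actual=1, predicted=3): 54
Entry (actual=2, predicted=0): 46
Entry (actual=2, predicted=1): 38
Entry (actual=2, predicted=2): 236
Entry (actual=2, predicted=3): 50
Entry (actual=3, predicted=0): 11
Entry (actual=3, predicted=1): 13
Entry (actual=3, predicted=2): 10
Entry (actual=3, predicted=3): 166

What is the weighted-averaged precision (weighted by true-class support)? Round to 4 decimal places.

0.5992

Per-class precision (TP/(TP+FP)):
  0: TP=88, FP=67+46+11=124 → 88/212 = 0.41509
  1: TP=139, FP=39+38+13=90 → 139/229 = 0.60699
  2: TP=236, FP=31+55+10=96 → 236/332 = 0.71084
  3: TP=166, FP=30+54+50=134 → 166/300 = 0.55333
Weighted-precision = Σ (supportᵢ/N)·precisionᵢ with N=1073: (188/1073)·0.41509 + (315/1073)·0.60699 + (370/1073)·0.71084 + (200/1073)·0.55333 = 0.5992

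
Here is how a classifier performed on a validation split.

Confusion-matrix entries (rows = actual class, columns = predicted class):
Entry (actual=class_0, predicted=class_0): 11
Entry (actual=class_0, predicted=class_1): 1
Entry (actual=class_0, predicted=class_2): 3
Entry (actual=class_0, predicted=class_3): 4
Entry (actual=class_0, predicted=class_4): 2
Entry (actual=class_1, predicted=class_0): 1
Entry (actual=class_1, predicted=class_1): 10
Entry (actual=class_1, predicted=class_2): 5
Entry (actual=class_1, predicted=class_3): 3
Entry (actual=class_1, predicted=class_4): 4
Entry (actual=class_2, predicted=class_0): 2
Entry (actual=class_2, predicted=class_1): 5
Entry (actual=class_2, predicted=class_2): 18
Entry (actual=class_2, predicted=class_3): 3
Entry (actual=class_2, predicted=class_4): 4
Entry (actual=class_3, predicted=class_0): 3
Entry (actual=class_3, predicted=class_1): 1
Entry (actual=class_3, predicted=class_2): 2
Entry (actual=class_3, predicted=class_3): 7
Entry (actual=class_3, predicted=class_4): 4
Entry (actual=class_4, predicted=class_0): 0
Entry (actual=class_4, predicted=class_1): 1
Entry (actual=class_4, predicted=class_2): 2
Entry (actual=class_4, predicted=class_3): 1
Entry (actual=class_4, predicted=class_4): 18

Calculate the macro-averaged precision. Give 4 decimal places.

Per-class precision (TP/(TP+FP)):
  class_0: TP=11, FP=1+2+3+0=6 → 11/17 = 0.64706
  class_1: TP=10, FP=1+5+1+1=8 → 10/18 = 0.55556
  class_2: TP=18, FP=3+5+2+2=12 → 18/30 = 0.60000
  class_3: TP=7, FP=4+3+3+1=11 → 7/18 = 0.38889
  class_4: TP=18, FP=2+4+4+4=14 → 18/32 = 0.56250
Macro-precision = mean = (0.64706 + 0.55556 + 0.60000 + 0.38889 + 0.56250) / 5 = 0.5508

0.5508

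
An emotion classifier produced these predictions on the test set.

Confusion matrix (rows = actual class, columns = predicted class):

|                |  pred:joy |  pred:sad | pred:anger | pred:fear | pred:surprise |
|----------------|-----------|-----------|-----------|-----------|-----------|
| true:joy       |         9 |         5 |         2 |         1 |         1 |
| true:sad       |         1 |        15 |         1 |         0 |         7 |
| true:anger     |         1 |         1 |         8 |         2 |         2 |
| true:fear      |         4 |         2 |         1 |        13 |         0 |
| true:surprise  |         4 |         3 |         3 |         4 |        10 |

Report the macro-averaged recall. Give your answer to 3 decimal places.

Per-class recall (TP/(TP+FN)):
  joy: TP=9, FN=5+2+1+1=9 → 9/18 = 0.5000
  sad: TP=15, FN=1+1+0+7=9 → 15/24 = 0.6250
  anger: TP=8, FN=1+1+2+2=6 → 8/14 = 0.5714
  fear: TP=13, FN=4+2+1+0=7 → 13/20 = 0.6500
  surprise: TP=10, FN=4+3+3+4=14 → 10/24 = 0.4167
Macro-recall = mean = (0.5000 + 0.6250 + 0.5714 + 0.6500 + 0.4167) / 5 = 0.553

0.553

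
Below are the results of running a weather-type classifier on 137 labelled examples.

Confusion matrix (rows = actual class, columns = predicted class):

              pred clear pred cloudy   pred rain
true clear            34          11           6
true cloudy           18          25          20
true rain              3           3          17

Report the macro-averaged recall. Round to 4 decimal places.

0.6009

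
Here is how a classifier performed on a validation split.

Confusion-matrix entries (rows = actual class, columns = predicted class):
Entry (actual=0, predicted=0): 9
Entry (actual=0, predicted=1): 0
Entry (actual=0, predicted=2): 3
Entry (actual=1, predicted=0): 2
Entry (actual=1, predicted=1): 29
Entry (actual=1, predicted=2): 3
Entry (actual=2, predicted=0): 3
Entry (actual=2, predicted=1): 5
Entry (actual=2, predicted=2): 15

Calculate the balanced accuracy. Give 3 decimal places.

Balanced accuracy = mean of per-class recall.
  0: recall = 9/12 = 0.7500
  1: recall = 29/34 = 0.8529
  2: recall = 15/23 = 0.6522
Mean = (0.7500 + 0.8529 + 0.6522) / 3 = 0.752

0.752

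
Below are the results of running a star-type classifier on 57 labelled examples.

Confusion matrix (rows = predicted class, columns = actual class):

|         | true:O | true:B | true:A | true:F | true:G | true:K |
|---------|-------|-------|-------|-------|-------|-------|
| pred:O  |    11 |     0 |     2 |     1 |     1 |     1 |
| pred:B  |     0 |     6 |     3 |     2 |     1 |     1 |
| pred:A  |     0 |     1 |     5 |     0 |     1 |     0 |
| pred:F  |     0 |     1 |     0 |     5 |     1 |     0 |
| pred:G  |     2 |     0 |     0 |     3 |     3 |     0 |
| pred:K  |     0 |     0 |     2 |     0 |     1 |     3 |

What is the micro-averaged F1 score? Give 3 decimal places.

Micro-averaging pools counts across classes: ΣTP=33, ΣFP=24, ΣFN=24.
Micro-F1 score = 2·TP/(2·TP+FP+FN) on pooled counts = 0.579 (equals overall accuracy in single-label multiclass).

0.579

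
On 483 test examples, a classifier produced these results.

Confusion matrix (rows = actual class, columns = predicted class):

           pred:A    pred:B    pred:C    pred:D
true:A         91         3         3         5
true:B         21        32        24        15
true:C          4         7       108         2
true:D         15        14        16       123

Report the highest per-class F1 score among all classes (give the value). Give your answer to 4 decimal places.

Per-class F1 score (2·TP/(2·TP+FP+FN)):
  A: TP=91, FP=21+4+15=40, FN=3+3+5=11 → 182/233 = 0.78112
  B: TP=32, FP=3+7+14=24, FN=21+24+15=60 → 64/148 = 0.43243
  C: TP=108, FP=3+24+16=43, FN=4+7+2=13 → 216/272 = 0.79412
  D: TP=123, FP=5+15+2=22, FN=15+14+16=45 → 246/313 = 0.78594
Highest is class 'C' with F1 score = 0.7941.

0.7941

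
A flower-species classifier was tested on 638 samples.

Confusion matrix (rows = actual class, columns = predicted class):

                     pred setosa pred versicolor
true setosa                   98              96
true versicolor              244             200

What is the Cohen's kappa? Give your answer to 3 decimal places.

Observed agreement pₒ = trace/N = 298/638 = 0.4671
Expected agreement pₑ = Σ (rowᵢ·colᵢ)/N² = (194·342 + 444·296)/638² = 0.4859
κ = (pₒ − pₑ)/(1 − pₑ) = (0.4671 − 0.4859)/(1 − 0.4859) = -0.037

-0.037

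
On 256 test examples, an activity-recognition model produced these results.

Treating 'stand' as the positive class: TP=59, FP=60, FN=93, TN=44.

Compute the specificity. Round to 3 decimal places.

0.423

Specificity = TN/(TN+FP) = 44/(44+60) = 0.423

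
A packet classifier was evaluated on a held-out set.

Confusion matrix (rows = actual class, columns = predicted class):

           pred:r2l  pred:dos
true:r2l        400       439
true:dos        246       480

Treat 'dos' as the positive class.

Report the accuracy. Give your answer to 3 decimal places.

Accuracy = (TP+TN)/N = (480+400)/1565 = 0.562

0.562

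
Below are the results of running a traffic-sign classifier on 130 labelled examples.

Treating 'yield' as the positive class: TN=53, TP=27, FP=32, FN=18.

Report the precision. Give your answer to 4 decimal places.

0.4576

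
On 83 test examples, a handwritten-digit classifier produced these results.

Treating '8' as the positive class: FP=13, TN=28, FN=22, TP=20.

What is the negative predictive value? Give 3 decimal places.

NPV = TN/(TN+FN) = 28/(28+22) = 0.560

0.560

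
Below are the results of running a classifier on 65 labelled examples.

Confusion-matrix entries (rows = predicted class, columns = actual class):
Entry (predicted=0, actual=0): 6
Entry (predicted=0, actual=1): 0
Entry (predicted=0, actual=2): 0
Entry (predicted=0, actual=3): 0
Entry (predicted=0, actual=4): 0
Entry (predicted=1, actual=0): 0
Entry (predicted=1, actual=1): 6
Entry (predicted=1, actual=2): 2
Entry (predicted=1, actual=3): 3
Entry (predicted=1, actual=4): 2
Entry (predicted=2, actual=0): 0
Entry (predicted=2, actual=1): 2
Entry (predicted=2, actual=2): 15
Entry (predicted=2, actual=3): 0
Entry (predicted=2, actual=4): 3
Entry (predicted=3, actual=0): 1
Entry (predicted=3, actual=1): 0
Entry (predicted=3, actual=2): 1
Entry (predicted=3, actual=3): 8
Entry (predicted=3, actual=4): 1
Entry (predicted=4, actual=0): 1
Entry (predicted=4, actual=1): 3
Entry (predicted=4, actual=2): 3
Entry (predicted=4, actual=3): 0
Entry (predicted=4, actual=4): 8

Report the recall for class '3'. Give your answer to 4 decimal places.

0.7273

One-vs-rest for '3': TP = diagonal; FP = other classes predicted '3'; FN = '3' predicted as other.
recall = TP/(TP+FN).
3: TP=8, FN=0+3+0+0=3 → 8/11 = 0.72727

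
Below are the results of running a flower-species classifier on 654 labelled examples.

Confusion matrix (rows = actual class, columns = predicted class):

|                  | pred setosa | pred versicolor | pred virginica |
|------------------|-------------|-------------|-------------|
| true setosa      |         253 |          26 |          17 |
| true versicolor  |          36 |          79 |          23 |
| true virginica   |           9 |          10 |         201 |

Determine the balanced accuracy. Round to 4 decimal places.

Balanced accuracy = mean of per-class recall.
  setosa: recall = 253/296 = 0.85473
  versicolor: recall = 79/138 = 0.57246
  virginica: recall = 201/220 = 0.91364
Mean = (0.85473 + 0.57246 + 0.91364) / 3 = 0.7803

0.7803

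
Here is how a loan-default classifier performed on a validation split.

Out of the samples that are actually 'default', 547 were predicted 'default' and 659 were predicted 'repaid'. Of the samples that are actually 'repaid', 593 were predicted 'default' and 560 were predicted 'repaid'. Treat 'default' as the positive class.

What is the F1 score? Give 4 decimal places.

0.4663

Precision = TP/(TP+FP) = 547/1140 = 0.4798
Recall = TP/(TP+FN) = 547/1206 = 0.4536
F1 = 2·TP/(2·TP+FP+FN) = 1094/2346 = 0.4663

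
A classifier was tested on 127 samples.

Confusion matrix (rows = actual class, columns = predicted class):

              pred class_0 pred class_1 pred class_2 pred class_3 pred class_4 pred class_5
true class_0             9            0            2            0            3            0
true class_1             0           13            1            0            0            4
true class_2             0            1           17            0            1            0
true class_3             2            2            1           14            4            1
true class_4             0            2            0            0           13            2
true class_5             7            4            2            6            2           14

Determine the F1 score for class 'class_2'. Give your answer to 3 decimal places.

One-vs-rest for 'class_2': TP = diagonal; FP = other classes predicted 'class_2'; FN = 'class_2' predicted as other.
F1 score = 2·TP/(2·TP+FP+FN).
class_2: TP=17, FP=2+1+1+0+2=6, FN=0+1+0+1+0=2 → 34/42 = 0.8095

0.810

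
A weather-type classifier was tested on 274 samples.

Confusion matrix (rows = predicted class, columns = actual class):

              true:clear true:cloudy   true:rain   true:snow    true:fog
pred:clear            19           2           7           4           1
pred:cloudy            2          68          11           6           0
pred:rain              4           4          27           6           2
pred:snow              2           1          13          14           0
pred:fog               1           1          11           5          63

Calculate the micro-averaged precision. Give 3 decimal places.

Micro-averaging pools counts across classes: ΣTP=191, ΣFP=83, ΣFN=83.
Micro-precision = TP/(TP+FP) on pooled counts = 0.697 (equals overall accuracy in single-label multiclass).

0.697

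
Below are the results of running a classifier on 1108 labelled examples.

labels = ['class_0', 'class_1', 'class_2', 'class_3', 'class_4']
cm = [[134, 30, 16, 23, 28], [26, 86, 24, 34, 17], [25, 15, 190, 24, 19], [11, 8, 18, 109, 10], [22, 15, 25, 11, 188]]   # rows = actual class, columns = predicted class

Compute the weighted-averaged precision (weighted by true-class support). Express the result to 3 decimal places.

0.639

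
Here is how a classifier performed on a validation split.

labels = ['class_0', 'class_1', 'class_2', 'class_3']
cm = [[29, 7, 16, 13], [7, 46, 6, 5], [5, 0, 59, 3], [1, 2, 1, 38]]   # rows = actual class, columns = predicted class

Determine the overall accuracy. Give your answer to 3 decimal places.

0.723

Accuracy = trace / total = (29+46+59+38=172) / 238 = 172/238 = 0.723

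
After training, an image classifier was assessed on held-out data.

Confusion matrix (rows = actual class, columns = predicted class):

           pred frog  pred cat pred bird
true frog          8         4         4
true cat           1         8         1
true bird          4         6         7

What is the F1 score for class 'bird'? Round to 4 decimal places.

0.4828

Treat 'bird' as positive and all other classes as negative.
F1 score = 2·TP/(2·TP+FP+FN).
bird: TP=7, FP=4+1=5, FN=4+6=10 → 14/29 = 0.48276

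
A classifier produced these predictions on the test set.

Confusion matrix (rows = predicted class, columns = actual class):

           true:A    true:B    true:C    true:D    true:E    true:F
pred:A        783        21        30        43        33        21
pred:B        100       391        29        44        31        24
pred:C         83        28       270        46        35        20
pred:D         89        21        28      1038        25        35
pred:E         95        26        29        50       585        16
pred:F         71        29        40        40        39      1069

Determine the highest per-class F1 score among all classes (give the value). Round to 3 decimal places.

0.865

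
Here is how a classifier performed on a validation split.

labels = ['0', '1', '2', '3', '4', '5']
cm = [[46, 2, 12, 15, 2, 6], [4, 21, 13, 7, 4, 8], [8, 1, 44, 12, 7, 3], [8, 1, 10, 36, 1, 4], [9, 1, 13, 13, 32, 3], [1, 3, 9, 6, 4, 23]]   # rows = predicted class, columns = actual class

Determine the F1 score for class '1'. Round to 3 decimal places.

0.488

F1 score = 2·TP/(2·TP+FP+FN).
1: TP=21, FP=4+13+7+4+8=36, FN=2+1+1+1+3=8 → 42/86 = 0.4884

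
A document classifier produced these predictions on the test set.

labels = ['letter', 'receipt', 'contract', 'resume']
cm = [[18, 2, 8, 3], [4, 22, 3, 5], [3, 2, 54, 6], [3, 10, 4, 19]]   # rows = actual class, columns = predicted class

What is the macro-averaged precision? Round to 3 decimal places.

0.653

Per-class precision (TP/(TP+FP)):
  letter: TP=18, FP=4+3+3=10 → 18/28 = 0.6429
  receipt: TP=22, FP=2+2+10=14 → 22/36 = 0.6111
  contract: TP=54, FP=8+3+4=15 → 54/69 = 0.7826
  resume: TP=19, FP=3+5+6=14 → 19/33 = 0.5758
Macro-precision = mean = (0.6429 + 0.6111 + 0.7826 + 0.5758) / 4 = 0.653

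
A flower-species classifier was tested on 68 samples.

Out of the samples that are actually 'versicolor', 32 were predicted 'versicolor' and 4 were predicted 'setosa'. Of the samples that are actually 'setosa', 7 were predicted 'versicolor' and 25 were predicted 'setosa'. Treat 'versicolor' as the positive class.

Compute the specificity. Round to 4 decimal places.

0.7813

Specificity = TN/(TN+FP) = 25/(25+7) = 0.7813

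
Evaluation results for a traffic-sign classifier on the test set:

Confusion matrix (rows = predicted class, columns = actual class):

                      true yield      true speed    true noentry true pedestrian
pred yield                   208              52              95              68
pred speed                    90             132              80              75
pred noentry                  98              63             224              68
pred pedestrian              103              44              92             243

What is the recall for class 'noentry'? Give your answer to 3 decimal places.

0.456

Treat 'noentry' as positive and all other classes as negative.
recall = TP/(TP+FN).
noentry: TP=224, FN=95+80+92=267 → 224/491 = 0.4562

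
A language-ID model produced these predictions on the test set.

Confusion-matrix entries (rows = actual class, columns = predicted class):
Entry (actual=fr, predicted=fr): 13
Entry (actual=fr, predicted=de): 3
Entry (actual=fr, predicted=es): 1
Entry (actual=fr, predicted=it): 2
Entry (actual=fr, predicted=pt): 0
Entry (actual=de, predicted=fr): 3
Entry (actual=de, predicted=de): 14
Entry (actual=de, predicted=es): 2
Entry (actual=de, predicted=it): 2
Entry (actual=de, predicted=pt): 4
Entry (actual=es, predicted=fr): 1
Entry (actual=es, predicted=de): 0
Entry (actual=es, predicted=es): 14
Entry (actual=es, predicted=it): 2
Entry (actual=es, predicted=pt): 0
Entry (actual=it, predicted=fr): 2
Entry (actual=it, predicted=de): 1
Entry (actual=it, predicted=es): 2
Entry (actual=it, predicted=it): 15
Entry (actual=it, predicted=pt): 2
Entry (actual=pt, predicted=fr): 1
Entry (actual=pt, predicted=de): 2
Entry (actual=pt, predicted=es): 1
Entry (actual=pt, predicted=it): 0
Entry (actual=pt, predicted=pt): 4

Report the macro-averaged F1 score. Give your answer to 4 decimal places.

Per-class F1 score (2·TP/(2·TP+FP+FN)):
  fr: TP=13, FP=3+1+2+1=7, FN=3+1+2+0=6 → 26/39 = 0.66667
  de: TP=14, FP=3+0+1+2=6, FN=3+2+2+4=11 → 28/45 = 0.62222
  es: TP=14, FP=1+2+2+1=6, FN=1+0+2+0=3 → 28/37 = 0.75676
  it: TP=15, FP=2+2+2+0=6, FN=2+1+2+2=7 → 30/43 = 0.69767
  pt: TP=4, FP=0+4+0+2=6, FN=1+2+1+0=4 → 8/18 = 0.44444
Macro-F1 score = mean = (0.66667 + 0.62222 + 0.75676 + 0.69767 + 0.44444) / 5 = 0.6376

0.6376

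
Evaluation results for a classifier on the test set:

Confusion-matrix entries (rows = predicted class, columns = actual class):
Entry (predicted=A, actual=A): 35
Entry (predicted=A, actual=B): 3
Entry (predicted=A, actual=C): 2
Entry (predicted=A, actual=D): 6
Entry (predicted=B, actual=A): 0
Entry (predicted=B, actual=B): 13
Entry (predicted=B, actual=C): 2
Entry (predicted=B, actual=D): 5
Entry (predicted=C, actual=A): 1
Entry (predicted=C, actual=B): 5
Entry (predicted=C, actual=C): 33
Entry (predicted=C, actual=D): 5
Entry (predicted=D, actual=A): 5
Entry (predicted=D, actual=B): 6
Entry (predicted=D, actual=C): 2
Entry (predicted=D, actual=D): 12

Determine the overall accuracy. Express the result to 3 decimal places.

Accuracy = trace / total = (35+13+33+12=93) / 135 = 93/135 = 0.689

0.689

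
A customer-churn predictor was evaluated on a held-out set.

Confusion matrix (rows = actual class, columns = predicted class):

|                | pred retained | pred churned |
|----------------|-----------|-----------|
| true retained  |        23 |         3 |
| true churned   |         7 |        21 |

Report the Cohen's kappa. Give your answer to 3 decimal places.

Observed agreement pₒ = trace/N = 44/54 = 0.8148
Expected agreement pₑ = Σ (rowᵢ·colᵢ)/N² = (26·30 + 28·24)/54² = 0.4979
κ = (pₒ − pₑ)/(1 − pₑ) = (0.8148 − 0.4979)/(1 − 0.4979) = 0.631

0.631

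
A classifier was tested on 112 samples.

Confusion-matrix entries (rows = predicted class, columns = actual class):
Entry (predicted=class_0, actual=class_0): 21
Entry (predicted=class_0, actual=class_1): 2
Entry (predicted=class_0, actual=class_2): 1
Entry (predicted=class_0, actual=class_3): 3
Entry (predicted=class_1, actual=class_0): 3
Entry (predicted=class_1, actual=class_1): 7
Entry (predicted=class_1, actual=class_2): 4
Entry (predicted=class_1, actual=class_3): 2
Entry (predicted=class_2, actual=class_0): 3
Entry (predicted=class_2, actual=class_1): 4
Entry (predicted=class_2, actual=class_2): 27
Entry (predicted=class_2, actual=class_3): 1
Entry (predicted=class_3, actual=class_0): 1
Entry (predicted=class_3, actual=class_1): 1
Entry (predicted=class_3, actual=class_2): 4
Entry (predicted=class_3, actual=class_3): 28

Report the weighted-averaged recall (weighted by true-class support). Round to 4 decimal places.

0.7411

Per-class recall (TP/(TP+FN)):
  class_0: TP=21, FN=3+3+1=7 → 21/28 = 0.75000
  class_1: TP=7, FN=2+4+1=7 → 7/14 = 0.50000
  class_2: TP=27, FN=1+4+4=9 → 27/36 = 0.75000
  class_3: TP=28, FN=3+2+1=6 → 28/34 = 0.82353
Weighted-recall = Σ (supportᵢ/N)·recallᵢ with N=112: (28/112)·0.75000 + (14/112)·0.50000 + (36/112)·0.75000 + (34/112)·0.82353 = 0.7411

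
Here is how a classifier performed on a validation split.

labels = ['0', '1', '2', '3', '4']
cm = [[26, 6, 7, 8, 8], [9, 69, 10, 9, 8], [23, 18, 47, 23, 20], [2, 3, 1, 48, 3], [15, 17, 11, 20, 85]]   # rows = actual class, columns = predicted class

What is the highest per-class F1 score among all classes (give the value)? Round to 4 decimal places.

Per-class F1 score (2·TP/(2·TP+FP+FN)):
  0: TP=26, FP=9+23+2+15=49, FN=6+7+8+8=29 → 52/130 = 0.40000
  1: TP=69, FP=6+18+3+17=44, FN=9+10+9+8=36 → 138/218 = 0.63303
  2: TP=47, FP=7+10+1+11=29, FN=23+18+23+20=84 → 94/207 = 0.45411
  3: TP=48, FP=8+9+23+20=60, FN=2+3+1+3=9 → 96/165 = 0.58182
  4: TP=85, FP=8+8+20+3=39, FN=15+17+11+20=63 → 170/272 = 0.62500
Highest is class '1' with F1 score = 0.6330.

0.6330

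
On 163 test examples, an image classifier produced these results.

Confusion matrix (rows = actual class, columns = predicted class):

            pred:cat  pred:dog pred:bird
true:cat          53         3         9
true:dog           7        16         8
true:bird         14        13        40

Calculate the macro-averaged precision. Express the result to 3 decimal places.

Per-class precision (TP/(TP+FP)):
  cat: TP=53, FP=7+14=21 → 53/74 = 0.7162
  dog: TP=16, FP=3+13=16 → 16/32 = 0.5000
  bird: TP=40, FP=9+8=17 → 40/57 = 0.7018
Macro-precision = mean = (0.7162 + 0.5000 + 0.7018) / 3 = 0.639

0.639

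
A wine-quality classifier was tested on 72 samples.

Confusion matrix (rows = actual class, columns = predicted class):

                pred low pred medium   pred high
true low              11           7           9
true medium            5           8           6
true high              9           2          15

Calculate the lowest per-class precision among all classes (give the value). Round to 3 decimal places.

0.440

Per-class precision (TP/(TP+FP)):
  low: TP=11, FP=5+9=14 → 11/25 = 0.4400
  medium: TP=8, FP=7+2=9 → 8/17 = 0.4706
  high: TP=15, FP=9+6=15 → 15/30 = 0.5000
Lowest is class 'low' with precision = 0.440.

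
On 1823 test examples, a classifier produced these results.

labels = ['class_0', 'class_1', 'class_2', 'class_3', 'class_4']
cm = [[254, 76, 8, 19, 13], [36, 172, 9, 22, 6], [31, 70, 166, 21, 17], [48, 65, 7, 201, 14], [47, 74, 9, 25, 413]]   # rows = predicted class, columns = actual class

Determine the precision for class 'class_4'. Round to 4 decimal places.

0.7271

Take TP from the diagonal, FP from the rest of the 'class_4' prediction marginal, FN from the rest of the 'class_4' actual marginal.
precision = TP/(TP+FP).
class_4: TP=413, FP=47+74+9+25=155 → 413/568 = 0.72711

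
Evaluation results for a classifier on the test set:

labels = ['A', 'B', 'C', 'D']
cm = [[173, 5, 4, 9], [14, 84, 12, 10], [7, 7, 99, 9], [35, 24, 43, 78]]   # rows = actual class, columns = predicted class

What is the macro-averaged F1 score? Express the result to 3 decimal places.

0.694

Per-class F1 score (2·TP/(2·TP+FP+FN)):
  A: TP=173, FP=14+7+35=56, FN=5+4+9=18 → 346/420 = 0.8238
  B: TP=84, FP=5+7+24=36, FN=14+12+10=36 → 168/240 = 0.7000
  C: TP=99, FP=4+12+43=59, FN=7+7+9=23 → 198/280 = 0.7071
  D: TP=78, FP=9+10+9=28, FN=35+24+43=102 → 156/286 = 0.5455
Macro-F1 score = mean = (0.8238 + 0.7000 + 0.7071 + 0.5455) / 4 = 0.694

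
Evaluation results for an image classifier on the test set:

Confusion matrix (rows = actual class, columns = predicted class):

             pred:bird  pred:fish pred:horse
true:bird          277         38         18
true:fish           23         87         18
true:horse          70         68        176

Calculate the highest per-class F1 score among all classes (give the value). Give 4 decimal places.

0.7881

Per-class F1 score (2·TP/(2·TP+FP+FN)):
  bird: TP=277, FP=23+70=93, FN=38+18=56 → 554/703 = 0.78805
  fish: TP=87, FP=38+68=106, FN=23+18=41 → 174/321 = 0.54206
  horse: TP=176, FP=18+18=36, FN=70+68=138 → 352/526 = 0.66920
Highest is class 'bird' with F1 score = 0.7881.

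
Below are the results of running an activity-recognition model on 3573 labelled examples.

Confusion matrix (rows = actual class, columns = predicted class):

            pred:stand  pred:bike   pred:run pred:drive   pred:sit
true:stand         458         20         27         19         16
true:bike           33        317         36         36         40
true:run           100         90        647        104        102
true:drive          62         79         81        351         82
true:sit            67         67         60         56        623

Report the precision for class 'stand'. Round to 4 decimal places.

One-vs-rest for 'stand': TP = diagonal; FP = other classes predicted 'stand'; FN = 'stand' predicted as other.
precision = TP/(TP+FP).
stand: TP=458, FP=33+100+62+67=262 → 458/720 = 0.63611

0.6361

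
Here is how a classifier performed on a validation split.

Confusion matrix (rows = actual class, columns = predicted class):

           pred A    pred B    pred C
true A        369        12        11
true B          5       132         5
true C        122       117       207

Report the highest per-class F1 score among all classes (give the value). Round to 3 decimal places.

Per-class F1 score (2·TP/(2·TP+FP+FN)):
  A: TP=369, FP=5+122=127, FN=12+11=23 → 738/888 = 0.8311
  B: TP=132, FP=12+117=129, FN=5+5=10 → 264/403 = 0.6551
  C: TP=207, FP=11+5=16, FN=122+117=239 → 414/669 = 0.6188
Highest is class 'A' with F1 score = 0.831.

0.831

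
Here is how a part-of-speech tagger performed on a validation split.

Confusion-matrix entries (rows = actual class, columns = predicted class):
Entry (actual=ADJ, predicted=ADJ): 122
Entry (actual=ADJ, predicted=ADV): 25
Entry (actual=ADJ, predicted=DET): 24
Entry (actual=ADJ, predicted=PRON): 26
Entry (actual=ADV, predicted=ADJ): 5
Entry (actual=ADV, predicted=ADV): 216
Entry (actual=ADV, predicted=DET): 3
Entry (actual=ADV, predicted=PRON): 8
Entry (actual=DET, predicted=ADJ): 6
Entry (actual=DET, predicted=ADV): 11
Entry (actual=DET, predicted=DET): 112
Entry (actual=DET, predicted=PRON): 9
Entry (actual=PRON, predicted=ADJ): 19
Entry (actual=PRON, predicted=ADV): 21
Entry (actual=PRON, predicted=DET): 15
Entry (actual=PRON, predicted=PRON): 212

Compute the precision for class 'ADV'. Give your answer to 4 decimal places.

0.7912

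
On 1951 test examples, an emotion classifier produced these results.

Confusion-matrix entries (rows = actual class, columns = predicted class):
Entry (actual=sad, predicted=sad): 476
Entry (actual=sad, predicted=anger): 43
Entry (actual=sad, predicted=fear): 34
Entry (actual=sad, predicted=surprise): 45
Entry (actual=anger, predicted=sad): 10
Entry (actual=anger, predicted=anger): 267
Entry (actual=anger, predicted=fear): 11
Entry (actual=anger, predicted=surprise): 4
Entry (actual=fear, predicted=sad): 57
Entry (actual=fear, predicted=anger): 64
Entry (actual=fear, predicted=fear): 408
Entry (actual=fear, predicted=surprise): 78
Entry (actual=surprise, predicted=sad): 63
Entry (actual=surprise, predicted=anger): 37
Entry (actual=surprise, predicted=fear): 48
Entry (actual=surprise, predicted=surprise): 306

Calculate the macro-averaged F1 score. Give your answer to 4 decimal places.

0.7442

Per-class F1 score (2·TP/(2·TP+FP+FN)):
  sad: TP=476, FP=10+57+63=130, FN=43+34+45=122 → 952/1204 = 0.79070
  anger: TP=267, FP=43+64+37=144, FN=10+11+4=25 → 534/703 = 0.75960
  fear: TP=408, FP=34+11+48=93, FN=57+64+78=199 → 816/1108 = 0.73646
  surprise: TP=306, FP=45+4+78=127, FN=63+37+48=148 → 612/887 = 0.68997
Macro-F1 score = mean = (0.79070 + 0.75960 + 0.73646 + 0.68997) / 4 = 0.7442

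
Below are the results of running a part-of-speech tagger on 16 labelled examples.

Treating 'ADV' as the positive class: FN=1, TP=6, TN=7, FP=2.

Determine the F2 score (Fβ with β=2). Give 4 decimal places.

Fβ = (1+β²)·TP / ((1+β²)·TP + β²·FN + FP), with β²=4
= 5·6 / (5·6 + 4·1 + 2) = 0.8333

0.8333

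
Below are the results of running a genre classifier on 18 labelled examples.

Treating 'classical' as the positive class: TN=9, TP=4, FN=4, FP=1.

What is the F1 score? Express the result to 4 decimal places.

0.6154

Precision = TP/(TP+FP) = 4/5 = 0.8000
Recall = TP/(TP+FN) = 4/8 = 0.5000
F1 = 2·TP/(2·TP+FP+FN) = 8/13 = 0.6154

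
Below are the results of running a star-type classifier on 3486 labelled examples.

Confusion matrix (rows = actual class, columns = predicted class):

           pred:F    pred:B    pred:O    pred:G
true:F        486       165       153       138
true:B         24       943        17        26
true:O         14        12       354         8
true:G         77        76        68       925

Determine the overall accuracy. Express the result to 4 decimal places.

0.7768

Accuracy = trace / total = (486+943+354+925=2708) / 3486 = 2708/3486 = 0.7768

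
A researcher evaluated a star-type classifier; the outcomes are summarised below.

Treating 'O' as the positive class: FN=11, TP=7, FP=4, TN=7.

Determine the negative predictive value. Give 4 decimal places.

0.3889

NPV = TN/(TN+FN) = 7/(7+11) = 0.3889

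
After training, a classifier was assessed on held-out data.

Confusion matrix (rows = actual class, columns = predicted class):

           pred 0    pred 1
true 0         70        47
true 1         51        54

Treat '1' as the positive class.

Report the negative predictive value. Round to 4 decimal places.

NPV = TN/(TN+FN) = 70/(70+51) = 0.5785

0.5785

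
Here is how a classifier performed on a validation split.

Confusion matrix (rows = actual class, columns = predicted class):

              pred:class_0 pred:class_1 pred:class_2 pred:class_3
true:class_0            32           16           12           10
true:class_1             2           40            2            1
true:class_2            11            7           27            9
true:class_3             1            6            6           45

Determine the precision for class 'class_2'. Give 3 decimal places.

0.574

precision = TP/(TP+FP).
class_2: TP=27, FP=12+2+6=20 → 27/47 = 0.5745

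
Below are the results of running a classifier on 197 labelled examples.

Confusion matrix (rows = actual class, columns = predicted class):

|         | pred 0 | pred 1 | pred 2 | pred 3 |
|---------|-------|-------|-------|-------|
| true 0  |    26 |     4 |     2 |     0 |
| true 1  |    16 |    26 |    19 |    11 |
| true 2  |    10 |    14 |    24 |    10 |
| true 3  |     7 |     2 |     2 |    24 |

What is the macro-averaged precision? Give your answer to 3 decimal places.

Per-class precision (TP/(TP+FP)):
  0: TP=26, FP=16+10+7=33 → 26/59 = 0.4407
  1: TP=26, FP=4+14+2=20 → 26/46 = 0.5652
  2: TP=24, FP=2+19+2=23 → 24/47 = 0.5106
  3: TP=24, FP=0+11+10=21 → 24/45 = 0.5333
Macro-precision = mean = (0.4407 + 0.5652 + 0.5106 + 0.5333) / 4 = 0.512

0.512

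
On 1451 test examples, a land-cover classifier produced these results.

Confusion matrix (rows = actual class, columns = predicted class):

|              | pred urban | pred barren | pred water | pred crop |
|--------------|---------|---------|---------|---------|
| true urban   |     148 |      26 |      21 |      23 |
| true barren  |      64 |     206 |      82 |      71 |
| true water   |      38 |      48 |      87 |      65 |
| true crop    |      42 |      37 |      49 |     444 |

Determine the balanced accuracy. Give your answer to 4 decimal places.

0.5769

Balanced accuracy = mean of per-class recall.
  urban: recall = 148/218 = 0.67890
  barren: recall = 206/423 = 0.48700
  water: recall = 87/238 = 0.36555
  crop: recall = 444/572 = 0.77622
Mean = (0.67890 + 0.48700 + 0.36555 + 0.77622) / 4 = 0.5769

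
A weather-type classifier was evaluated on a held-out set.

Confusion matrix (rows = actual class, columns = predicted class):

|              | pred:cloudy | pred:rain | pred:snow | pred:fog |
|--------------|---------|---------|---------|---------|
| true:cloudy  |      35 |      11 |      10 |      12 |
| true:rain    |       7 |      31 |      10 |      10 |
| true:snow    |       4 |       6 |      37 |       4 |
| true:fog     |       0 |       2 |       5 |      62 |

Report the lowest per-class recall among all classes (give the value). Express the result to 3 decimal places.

0.515

Per-class recall (TP/(TP+FN)):
  cloudy: TP=35, FN=11+10+12=33 → 35/68 = 0.5147
  rain: TP=31, FN=7+10+10=27 → 31/58 = 0.5345
  snow: TP=37, FN=4+6+4=14 → 37/51 = 0.7255
  fog: TP=62, FN=0+2+5=7 → 62/69 = 0.8986
Lowest is class 'cloudy' with recall = 0.515.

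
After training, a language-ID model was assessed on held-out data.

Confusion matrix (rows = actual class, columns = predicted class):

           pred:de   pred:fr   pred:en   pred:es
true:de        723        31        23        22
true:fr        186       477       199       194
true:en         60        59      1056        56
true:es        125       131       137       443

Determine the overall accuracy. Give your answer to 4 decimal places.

Accuracy = trace / total = (723+477+1056+443=2699) / 3922 = 2699/3922 = 0.6882

0.6882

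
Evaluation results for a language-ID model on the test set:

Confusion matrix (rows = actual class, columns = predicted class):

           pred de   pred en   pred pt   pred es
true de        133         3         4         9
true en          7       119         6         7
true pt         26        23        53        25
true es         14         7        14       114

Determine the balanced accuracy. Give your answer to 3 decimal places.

0.733

Balanced accuracy = mean of per-class recall.
  de: recall = 133/149 = 0.8926
  en: recall = 119/139 = 0.8561
  pt: recall = 53/127 = 0.4173
  es: recall = 114/149 = 0.7651
Mean = (0.8926 + 0.8561 + 0.4173 + 0.7651) / 4 = 0.733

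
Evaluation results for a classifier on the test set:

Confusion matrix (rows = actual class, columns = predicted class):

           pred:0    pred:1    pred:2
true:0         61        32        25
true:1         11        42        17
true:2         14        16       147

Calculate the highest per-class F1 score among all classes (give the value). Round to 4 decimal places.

0.8033

Per-class F1 score (2·TP/(2·TP+FP+FN)):
  0: TP=61, FP=11+14=25, FN=32+25=57 → 122/204 = 0.59804
  1: TP=42, FP=32+16=48, FN=11+17=28 → 84/160 = 0.52500
  2: TP=147, FP=25+17=42, FN=14+16=30 → 294/366 = 0.80328
Highest is class '2' with F1 score = 0.8033.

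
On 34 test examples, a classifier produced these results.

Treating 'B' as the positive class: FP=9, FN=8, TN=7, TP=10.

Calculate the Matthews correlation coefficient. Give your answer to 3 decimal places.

MCC = (TP·TN − FP·FN) / √((TP+FP)(TP+FN)(TN+FP)(TN+FN))
Numerator = 10·7 − 9·8 = -2
Denominator = √(19·18·16·15) = √82080 = 286.4961
MCC = -2 / 286.4961 = -0.007

-0.007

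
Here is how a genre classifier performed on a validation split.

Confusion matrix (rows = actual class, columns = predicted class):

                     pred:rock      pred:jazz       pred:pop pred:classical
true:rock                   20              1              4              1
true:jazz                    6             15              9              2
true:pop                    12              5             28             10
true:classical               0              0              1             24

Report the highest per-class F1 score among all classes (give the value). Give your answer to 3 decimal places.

Per-class F1 score (2·TP/(2·TP+FP+FN)):
  rock: TP=20, FP=6+12+0=18, FN=1+4+1=6 → 40/64 = 0.6250
  jazz: TP=15, FP=1+5+0=6, FN=6+9+2=17 → 30/53 = 0.5660
  pop: TP=28, FP=4+9+1=14, FN=12+5+10=27 → 56/97 = 0.5773
  classical: TP=24, FP=1+2+10=13, FN=0+0+1=1 → 48/62 = 0.7742
Highest is class 'classical' with F1 score = 0.774.

0.774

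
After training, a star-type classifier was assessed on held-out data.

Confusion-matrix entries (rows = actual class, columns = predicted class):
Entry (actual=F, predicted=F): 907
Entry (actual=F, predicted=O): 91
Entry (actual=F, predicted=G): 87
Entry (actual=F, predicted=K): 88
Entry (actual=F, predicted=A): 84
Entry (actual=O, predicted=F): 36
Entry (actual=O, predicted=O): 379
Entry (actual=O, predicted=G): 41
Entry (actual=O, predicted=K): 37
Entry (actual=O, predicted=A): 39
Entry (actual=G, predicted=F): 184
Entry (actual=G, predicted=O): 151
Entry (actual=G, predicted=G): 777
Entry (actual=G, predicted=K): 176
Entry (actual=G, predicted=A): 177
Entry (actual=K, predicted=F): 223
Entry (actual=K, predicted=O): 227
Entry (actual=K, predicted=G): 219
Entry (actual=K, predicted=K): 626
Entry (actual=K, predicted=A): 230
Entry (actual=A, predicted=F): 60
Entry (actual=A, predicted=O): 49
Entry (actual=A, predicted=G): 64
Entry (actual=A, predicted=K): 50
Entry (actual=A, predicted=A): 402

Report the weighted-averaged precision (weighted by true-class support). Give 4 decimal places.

Per-class precision (TP/(TP+FP)):
  F: TP=907, FP=36+184+223+60=503 → 907/1410 = 0.64326
  O: TP=379, FP=91+151+227+49=518 → 379/897 = 0.42252
  G: TP=777, FP=87+41+219+64=411 → 777/1188 = 0.65404
  K: TP=626, FP=88+37+176+50=351 → 626/977 = 0.64074
  A: TP=402, FP=84+39+177+230=530 → 402/932 = 0.43133
Weighted-precision = Σ (supportᵢ/N)·precisionᵢ with N=5404: (1257/5404)·0.64326 + (532/5404)·0.42252 + (1465/5404)·0.65404 + (1525/5404)·0.64074 + (625/5404)·0.43133 = 0.5992

0.5992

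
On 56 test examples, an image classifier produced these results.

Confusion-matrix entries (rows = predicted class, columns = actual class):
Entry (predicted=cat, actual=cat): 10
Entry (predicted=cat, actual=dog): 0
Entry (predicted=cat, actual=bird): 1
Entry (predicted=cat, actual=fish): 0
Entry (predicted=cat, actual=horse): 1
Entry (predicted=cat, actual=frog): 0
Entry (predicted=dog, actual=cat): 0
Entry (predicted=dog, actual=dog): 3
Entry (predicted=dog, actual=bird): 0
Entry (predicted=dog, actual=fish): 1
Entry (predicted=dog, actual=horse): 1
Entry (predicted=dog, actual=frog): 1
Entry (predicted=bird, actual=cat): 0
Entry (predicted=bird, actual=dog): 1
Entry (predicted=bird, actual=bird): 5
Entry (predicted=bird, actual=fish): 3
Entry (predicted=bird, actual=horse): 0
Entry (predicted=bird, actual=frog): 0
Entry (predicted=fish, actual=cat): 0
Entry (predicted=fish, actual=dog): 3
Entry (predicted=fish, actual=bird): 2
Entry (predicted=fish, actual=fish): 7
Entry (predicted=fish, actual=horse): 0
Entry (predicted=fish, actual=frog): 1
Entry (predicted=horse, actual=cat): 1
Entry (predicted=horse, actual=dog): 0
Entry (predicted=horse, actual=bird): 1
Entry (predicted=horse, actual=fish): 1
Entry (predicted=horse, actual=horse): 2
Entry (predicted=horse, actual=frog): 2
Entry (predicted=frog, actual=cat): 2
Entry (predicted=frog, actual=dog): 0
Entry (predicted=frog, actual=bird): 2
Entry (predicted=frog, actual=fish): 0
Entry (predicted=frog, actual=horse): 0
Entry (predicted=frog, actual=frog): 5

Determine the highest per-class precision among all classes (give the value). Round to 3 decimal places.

Per-class precision (TP/(TP+FP)):
  cat: TP=10, FP=0+1+0+1+0=2 → 10/12 = 0.8333
  dog: TP=3, FP=0+0+1+1+1=3 → 3/6 = 0.5000
  bird: TP=5, FP=0+1+3+0+0=4 → 5/9 = 0.5556
  fish: TP=7, FP=0+3+2+0+1=6 → 7/13 = 0.5385
  horse: TP=2, FP=1+0+1+1+2=5 → 2/7 = 0.2857
  frog: TP=5, FP=2+0+2+0+0=4 → 5/9 = 0.5556
Highest is class 'cat' with precision = 0.833.

0.833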